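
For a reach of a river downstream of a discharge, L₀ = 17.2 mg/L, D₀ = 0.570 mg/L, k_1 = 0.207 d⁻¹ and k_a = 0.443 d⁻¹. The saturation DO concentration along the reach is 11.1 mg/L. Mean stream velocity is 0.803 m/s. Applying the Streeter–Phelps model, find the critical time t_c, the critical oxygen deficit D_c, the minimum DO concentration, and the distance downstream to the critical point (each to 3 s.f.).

t_c ≈ 3.06 d; D_c ≈ 4.27 mg/L; min DO ≈ 6.83 mg/L; x_c ≈ 212 km

At the critical point dD/dt = 0, so k_1 L₀ e^(−k_1 t) = k_a D. Substituting D(t) from the Streeter–Phelps equation and solving for t gives
t_c = ln[(k_a/k_1)(1 − D₀(k_a−k_1)/(k_1 L₀))] / (k_a−k_1).
Here k_a−k_1 = 0.2360 d⁻¹ and 1 − D₀(k_a−k_1)/(k_1 L₀) = 1 − 0.570×0.2360/(0.207×17.2) = 0.9622, so
t_c = ln(2.140 × 0.9622) / 0.2360 = 0.7223 / 0.2360 = 3.061 d.
L(t_c) = L₀ e^(−k_1 t_c) = 17.2 × 0.5307 = 9.128 mg/L, and at the critical point k_a D_c = k_1 L, so D_c = (0.207/0.443) × 9.128 = 4.265 mg/L.
Minimum DO = C_s − D_c = 11.1 − 4.265 = 6.835 mg/L.
x_c = v t_c = 0.803 m/s × 3.061 d × 86400 s/d = 212400 m ≈ 212 km.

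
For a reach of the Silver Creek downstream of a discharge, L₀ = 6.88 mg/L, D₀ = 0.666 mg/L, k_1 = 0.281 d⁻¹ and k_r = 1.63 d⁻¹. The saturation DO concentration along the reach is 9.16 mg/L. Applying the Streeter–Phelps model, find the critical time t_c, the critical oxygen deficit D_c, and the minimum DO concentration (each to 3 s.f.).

At the critical point dD/dt = 0, so k_1 L₀ e^(−k_1 t) = k_r D. Substituting D(t) from the Streeter–Phelps equation and solving for t gives
t_c = ln[(k_r/k_1)(1 − D₀(k_r−k_1)/(k_1 L₀))] / (k_r−k_1).
Here k_r−k_1 = 1.349 d⁻¹ and 1 − D₀(k_r−k_1)/(k_1 L₀) = 1 − 0.666×1.349/(0.281×6.88) = 0.5353, so
t_c = ln(5.801 × 0.5353) / 1.349 = 1.133 / 1.349 = 0.8399 d.
L(t_c) = L₀ e^(−k_1 t_c) = 6.88 × 0.7898 = 5.434 mg/L, and at the critical point k_r D_c = k_1 L, so D_c = (0.281/1.63) × 5.434 = 0.9367 mg/L.
Minimum DO = C_s − D_c = 9.16 − 0.9367 = 8.223 mg/L.

t_c ≈ 0.840 d; D_c ≈ 0.937 mg/L; min DO ≈ 8.22 mg/L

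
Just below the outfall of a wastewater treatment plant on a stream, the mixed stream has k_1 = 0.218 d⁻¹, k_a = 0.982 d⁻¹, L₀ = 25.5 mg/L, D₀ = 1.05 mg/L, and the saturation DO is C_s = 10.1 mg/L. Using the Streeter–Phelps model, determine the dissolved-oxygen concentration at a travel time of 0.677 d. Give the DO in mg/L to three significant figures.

DO ≈ 7.02 mg/L

k_1 L₀/(k_a−k_1) = 0.218×25.5/(0.982−0.218) = 5.559/0.7640 = 7.276 mg/L.
e^(−k_1 t) = e^(−0.218×0.6770) = 0.8628; e^(−k_a t) = e^(−0.982×0.6770) = 0.5144.
D = 7.276 × (0.8628 − 0.5144) + 1.05 × 0.5144 = 2.535 + 0.5401 = 3.075 mg/L.
DO = C_s − D = 10.1 − 3.075 = 7.025 mg/L.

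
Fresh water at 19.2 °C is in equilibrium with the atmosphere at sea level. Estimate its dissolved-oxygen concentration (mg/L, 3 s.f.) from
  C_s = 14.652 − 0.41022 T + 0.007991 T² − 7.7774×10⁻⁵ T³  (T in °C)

C_s = 14.652 − 0.41022×19.2 + 0.007991×19.2² − 7.7774×10⁻⁵×19.2³ = 9.171 mg/L.

C_s ≈ 9.17 mg/L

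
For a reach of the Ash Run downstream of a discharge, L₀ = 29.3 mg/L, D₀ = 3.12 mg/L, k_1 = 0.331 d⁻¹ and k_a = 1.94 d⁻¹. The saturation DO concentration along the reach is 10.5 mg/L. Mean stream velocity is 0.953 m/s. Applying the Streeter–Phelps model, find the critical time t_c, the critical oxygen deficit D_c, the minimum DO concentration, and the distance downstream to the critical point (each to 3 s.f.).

t_c ≈ 0.646 d; D_c ≈ 4.04 mg/L; min DO ≈ 6.46 mg/L; x_c ≈ 53.2 km

At the critical point dD/dt = 0, so k_1 L₀ e^(−k_1 t) = k_a D. Substituting D(t) from the Streeter–Phelps equation and solving for t gives
t_c = ln[(k_a/k_1)(1 − D₀(k_a−k_1)/(k_1 L₀))] / (k_a−k_1).
Here k_a−k_1 = 1.609 d⁻¹ and 1 − D₀(k_a−k_1)/(k_1 L₀) = 1 − 3.12×1.609/(0.331×29.3) = 0.4824, so
t_c = ln(5.861 × 0.4824) / 1.609 = 1.039 / 1.609 = 0.6459 d.
L(t_c) = L₀ e^(−k_1 t_c) = 29.3 × 0.8075 = 23.66 mg/L, and at the critical point k_a D_c = k_1 L, so D_c = (0.331/1.94) × 23.66 = 4.037 mg/L.
Minimum DO = C_s − D_c = 10.5 − 4.037 = 6.463 mg/L.
x_c = v t_c = 0.953 m/s × 0.6459 d × 86400 s/d = 53180 m ≈ 53.2 km.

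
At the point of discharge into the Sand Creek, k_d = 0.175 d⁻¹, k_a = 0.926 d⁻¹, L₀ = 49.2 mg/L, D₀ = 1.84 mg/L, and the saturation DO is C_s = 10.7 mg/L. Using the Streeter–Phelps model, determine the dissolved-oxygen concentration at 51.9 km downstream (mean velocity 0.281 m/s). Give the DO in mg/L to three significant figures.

DO ≈ 4.14 mg/L

Travel time t = x/v = 51.9 km / (0.281 m/s) = 51900 m / 0.281 m/s = 184700 s = 2.138 d.
k_d L₀/(k_a−k_d) = 0.175×49.2/(0.926−0.175) = 8.610/0.7510 = 11.46 mg/L.
e^(−k_d t) = e^(−0.175×2.138) = 0.6879; e^(−k_a t) = e^(−0.926×2.138) = 0.1381.
D = 11.46 × (0.6879 − 0.1381) + 1.84 × 0.1381 = 6.303 + 0.2542 = 6.557 mg/L.
DO = C_s − D = 10.7 − 6.557 = 4.143 mg/L.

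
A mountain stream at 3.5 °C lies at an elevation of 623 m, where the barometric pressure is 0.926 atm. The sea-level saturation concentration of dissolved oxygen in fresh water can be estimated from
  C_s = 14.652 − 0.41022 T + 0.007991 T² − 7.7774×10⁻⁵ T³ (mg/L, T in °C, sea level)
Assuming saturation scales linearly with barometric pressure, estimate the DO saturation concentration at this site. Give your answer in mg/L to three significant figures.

C_s ≈ 12.3 mg/L

At sea level: C_s = 14.652 − 0.41022×3.5 + 0.007991×3.5² − 7.7774×10⁻⁵×3.5³ = 13.31 mg/L.
Pressure correction: C_s' = 13.31 × 0.926 = 12.33 mg/L.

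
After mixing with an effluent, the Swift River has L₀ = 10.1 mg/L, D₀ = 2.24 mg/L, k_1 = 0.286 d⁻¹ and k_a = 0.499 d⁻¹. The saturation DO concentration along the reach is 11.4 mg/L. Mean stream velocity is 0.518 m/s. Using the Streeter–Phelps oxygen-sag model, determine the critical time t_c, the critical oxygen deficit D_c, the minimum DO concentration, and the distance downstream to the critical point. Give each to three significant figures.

With k_a/k_1 = 1.745 and 1 − D₀(k_a−k_1)/(k_1 L₀) = 0.8348,
t_c = ln(1.745 × 0.8348) / (0.499 − 0.286) = ln(1.457) / 0.2130 = 0.3761/0.2130 = 1.766 d.
D_c = (k_1/k_a) L₀ e^(−k_1 t_c) = (0.286/0.499) × 10.1 × e^(−0.286×1.766) = 0.5731 × 10.1 × 0.6035 = 3.494 mg/L.
Minimum DO = C_s − D_c = 11.4 − 3.494 = 7.906 mg/L.
x_c = v t_c = 0.518 m/s × 1.766 d × 86400 s/d = 79020 m ≈ 79.0 km.

t_c ≈ 1.77 d; D_c ≈ 3.49 mg/L; min DO ≈ 7.91 mg/L; x_c ≈ 79.0 km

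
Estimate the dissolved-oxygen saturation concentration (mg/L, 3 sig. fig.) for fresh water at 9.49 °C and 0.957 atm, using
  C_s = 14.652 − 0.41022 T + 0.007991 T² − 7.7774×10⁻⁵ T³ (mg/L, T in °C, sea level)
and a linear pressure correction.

C_s ≈ 10.9 mg/L

At sea level: C_s = 14.652 − 0.41022×9.49 + 0.007991×9.49² − 7.7774×10⁻⁵×9.49³ = 11.41 mg/L.
Pressure correction: C_s' = 11.41 × 0.957 = 10.92 mg/L.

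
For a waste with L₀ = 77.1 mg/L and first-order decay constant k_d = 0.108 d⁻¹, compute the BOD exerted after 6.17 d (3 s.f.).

y ≈ 37.5 mg/L

y_t = L₀(1 − e^(−k_d t)) = 77.1 × (1 − e^(−0.108×6.17))
= 77.1 × (1 − 0.5136) = 77.1 × 0.4864 = 37.50 mg/L.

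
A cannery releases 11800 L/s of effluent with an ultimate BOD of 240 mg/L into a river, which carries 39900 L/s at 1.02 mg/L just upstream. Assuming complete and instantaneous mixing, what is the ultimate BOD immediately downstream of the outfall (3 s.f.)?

55.6 mg/L

Flow-weighted mixing: C = (Q_r C_r + Q_w C_w)/(Q_r + Q_w)
= (39900×1.02 + 11800×240)/(39900 + 11800) = 2.873×10^6/51700 = 55.56 mg/L.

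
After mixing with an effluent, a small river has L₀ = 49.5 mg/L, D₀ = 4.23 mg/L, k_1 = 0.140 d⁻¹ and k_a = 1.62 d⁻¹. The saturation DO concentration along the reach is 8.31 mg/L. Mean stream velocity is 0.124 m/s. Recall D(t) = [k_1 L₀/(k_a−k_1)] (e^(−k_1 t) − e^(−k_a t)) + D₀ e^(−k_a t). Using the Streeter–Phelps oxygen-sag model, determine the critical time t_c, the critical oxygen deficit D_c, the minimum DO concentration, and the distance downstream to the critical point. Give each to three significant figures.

t_c ≈ 0.0754 d; D_c ≈ 4.23 mg/L; min DO ≈ 4.08 mg/L; x_c ≈ 0.808 km

With k_a/k_1 = 11.57 and 1 − D₀(k_a−k_1)/(k_1 L₀) = 0.09662,
t_c = ln(11.57 × 0.09662) / (1.62 − 0.140) = ln(1.118) / 1.480 = 0.1116/1.480 = 0.07541 d.
D_c = (k_1/k_a) L₀ e^(−k_1 t_c) = (0.140/1.62) × 49.5 × e^(−0.140×0.07541) = 0.08642 × 49.5 × 0.9895 = 4.233 mg/L.
Minimum DO = C_s − D_c = 8.31 − 4.233 = 4.077 mg/L.
x_c = v t_c = 0.124 m/s × 0.07541 d × 86400 s/d = 807.9 m ≈ 0.808 km.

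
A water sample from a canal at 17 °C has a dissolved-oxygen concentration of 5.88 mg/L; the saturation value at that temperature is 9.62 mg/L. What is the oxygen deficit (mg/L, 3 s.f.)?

D = C_s − C = 9.62 − 5.88 = 3.74 mg/L.

D ≈ 3.74 mg/L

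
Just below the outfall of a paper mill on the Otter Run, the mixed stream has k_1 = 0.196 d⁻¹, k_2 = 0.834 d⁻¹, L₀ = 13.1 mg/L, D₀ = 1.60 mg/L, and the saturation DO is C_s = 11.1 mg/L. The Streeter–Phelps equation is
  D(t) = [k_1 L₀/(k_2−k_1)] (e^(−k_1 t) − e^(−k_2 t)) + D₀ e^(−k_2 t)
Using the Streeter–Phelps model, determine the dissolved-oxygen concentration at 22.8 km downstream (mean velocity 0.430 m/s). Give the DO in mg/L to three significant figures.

DO ≈ 8.98 mg/L

Travel time t = x/v = 22.8 km / (0.430 m/s) = 22800 m / 0.430 m/s = 53020 s = 0.6137 d.
k_1 L₀/(k_2−k_1) = 0.196×13.1/(0.834−0.196) = 2.568/0.6380 = 4.024 mg/L.
e^(−k_1 t) = e^(−0.196×0.6137) = 0.8867; e^(−k_2 t) = e^(−0.834×0.6137) = 0.5994.
D = 4.024 × (0.8867 − 0.5994) + 1.60 × 0.5994 = 1.156 + 0.9590 = 2.115 mg/L.
DO = C_s − D = 11.1 − 2.115 = 8.985 mg/L.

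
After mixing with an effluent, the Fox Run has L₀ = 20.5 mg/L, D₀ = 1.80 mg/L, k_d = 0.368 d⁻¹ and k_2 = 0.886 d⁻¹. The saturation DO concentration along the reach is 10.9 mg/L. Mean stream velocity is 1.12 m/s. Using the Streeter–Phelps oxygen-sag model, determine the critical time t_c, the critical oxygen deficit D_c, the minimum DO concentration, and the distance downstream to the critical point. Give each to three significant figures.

At the critical point dD/dt = 0, so k_d L₀ e^(−k_d t) = k_2 D. Substituting D(t) from the Streeter–Phelps equation and solving for t gives
t_c = ln[(k_2/k_d)(1 − D₀(k_2−k_d)/(k_d L₀))] / (k_2−k_d).
Here k_2−k_d = 0.5180 d⁻¹ and 1 − D₀(k_2−k_d)/(k_d L₀) = 1 − 1.80×0.5180/(0.368×20.5) = 0.8764, so
t_c = ln(2.408 × 0.8764) / 0.5180 = 0.7467 / 0.5180 = 1.442 d.
L(t_c) = L₀ e^(−k_d t_c) = 20.5 × 0.5883 = 12.06 mg/L, and at the critical point k_2 D_c = k_d L, so D_c = (0.368/0.886) × 12.06 = 5.009 mg/L.
Minimum DO = C_s − D_c = 10.9 − 5.009 = 5.891 mg/L.
x_c = v t_c = 1.12 m/s × 1.442 d × 86400 s/d = 139500 m ≈ 139 km.

t_c ≈ 1.44 d; D_c ≈ 5.01 mg/L; min DO ≈ 5.89 mg/L; x_c ≈ 139 km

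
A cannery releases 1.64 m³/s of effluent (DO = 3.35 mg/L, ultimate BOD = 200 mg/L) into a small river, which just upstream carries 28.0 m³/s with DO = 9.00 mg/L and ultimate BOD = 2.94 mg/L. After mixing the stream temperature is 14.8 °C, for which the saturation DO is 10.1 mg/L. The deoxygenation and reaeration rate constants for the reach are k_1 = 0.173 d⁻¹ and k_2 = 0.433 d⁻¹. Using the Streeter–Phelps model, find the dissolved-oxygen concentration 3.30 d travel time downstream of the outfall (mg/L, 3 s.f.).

Mixed DO = (28.0×9.00 + 1.64×3.35)/(28.0+1.64) = 257.5/29.64 = 8.687 mg/L.
Mixed L₀ = (28.0×2.94 + 1.64×200)/(29.64) = 410.3/29.64 = 13.84 mg/L.
Initial deficit D₀ = C_s − DO₀ = 10.1 − 8.687 = 1.413 mg/L.
D(3.30) = [0.173×13.84/(0.433−0.173)](e^(−0.173×3.30) − e^(−0.433×3.30)) + 1.413 e^(−0.433×3.30)
= 9.211 × (0.5650 − 0.2396) + 1.413 × 0.2396 = 3.336 mg/L.
DO = 10.1 − 3.336 = 6.764 mg/L.

DO ≈ 6.76 mg/L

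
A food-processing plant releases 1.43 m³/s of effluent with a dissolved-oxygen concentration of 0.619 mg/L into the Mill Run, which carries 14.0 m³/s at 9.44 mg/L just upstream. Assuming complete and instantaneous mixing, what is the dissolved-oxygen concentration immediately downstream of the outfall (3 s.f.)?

8.62 mg/L

Flow-weighted mixing: C = (Q_r C_r + Q_w C_w)/(Q_r + Q_w)
= (14.0×9.44 + 1.43×0.619)/(14.0 + 1.43) = 133.0/15.43 = 8.622 mg/L.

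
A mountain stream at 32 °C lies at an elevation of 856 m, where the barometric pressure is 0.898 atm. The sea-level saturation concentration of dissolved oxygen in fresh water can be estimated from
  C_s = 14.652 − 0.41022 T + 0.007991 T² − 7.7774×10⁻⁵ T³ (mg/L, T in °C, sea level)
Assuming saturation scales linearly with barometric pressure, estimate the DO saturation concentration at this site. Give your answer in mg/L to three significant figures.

C_s ≈ 6.43 mg/L

At sea level: C_s = 14.652 − 0.41022×32 + 0.007991×32² − 7.7774×10⁻⁵×32³ = 7.159 mg/L.
Pressure correction: C_s' = 7.159 × 0.898 = 6.429 mg/L.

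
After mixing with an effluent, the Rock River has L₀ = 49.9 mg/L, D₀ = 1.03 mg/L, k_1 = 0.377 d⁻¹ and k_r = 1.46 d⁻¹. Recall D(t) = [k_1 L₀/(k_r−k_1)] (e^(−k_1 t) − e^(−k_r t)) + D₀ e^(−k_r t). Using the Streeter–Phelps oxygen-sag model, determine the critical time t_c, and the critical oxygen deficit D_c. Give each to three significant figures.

t_c = [1/(k_r−k_1)] ln[(k_r/k_1)(1 − D₀(k_r−k_1)/(k_1 L₀))]
= [1/(1.46−0.377)] ln[(1.46/0.377)(1 − 1.03×1.083/(0.377×49.9))]
= (1/1.083) ln[3.873 × 0.9407] = 0.9234 × ln(3.643) = 0.9234 × 1.293 = 1.194 d.
D_c = (k_1/k_r) L₀ e^(−k_1 t_c) = (0.377/1.46) × 49.9 × e^(−0.377×1.194) = 0.2582 × 49.9 × 0.6376 = 8.216 mg/L.

t_c ≈ 1.19 d; D_c ≈ 8.22 mg/L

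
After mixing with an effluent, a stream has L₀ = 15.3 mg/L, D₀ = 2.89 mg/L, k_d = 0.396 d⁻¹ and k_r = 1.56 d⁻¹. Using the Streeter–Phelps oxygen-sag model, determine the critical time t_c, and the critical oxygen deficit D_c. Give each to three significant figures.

t_c ≈ 0.482 d; D_c ≈ 3.21 mg/L

t_c = [1/(k_r−k_d)] ln[(k_r/k_d)(1 − D₀(k_r−k_d)/(k_d L₀))]
= [1/(1.56−0.396)] ln[(1.56/0.396)(1 − 2.89×1.164/(0.396×15.3))]
= (1/1.164) ln[3.939 × 0.4448] = 0.8591 × ln(1.752) = 0.8591 × 0.5609 = 0.4818 d.
D_c = (k_d/k_r) L₀ e^(−k_d t_c) = (0.396/1.56) × 15.3 × e^(−0.396×0.4818) = 0.2538 × 15.3 × 0.8263 = 3.209 mg/L.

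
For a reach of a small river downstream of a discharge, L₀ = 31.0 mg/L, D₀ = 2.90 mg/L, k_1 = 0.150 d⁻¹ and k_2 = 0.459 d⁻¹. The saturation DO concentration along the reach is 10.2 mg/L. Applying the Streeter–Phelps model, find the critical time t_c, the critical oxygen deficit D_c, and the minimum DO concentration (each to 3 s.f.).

At the critical point dD/dt = 0, so k_1 L₀ e^(−k_1 t) = k_2 D. Substituting D(t) from the Streeter–Phelps equation and solving for t gives
t_c = ln[(k_2/k_1)(1 − D₀(k_2−k_1)/(k_1 L₀))] / (k_2−k_1).
Here k_2−k_1 = 0.3090 d⁻¹ and 1 − D₀(k_2−k_1)/(k_1 L₀) = 1 − 2.90×0.3090/(0.150×31.0) = 0.8073, so
t_c = ln(3.060 × 0.8073) / 0.3090 = 0.9043 / 0.3090 = 2.927 d.
D_c = (k_1/k_2) L₀ e^(−k_1 t_c) = (0.150/0.459) × 31.0 × e^(−0.150×2.927) = 0.3268 × 31.0 × 0.6447 = 6.531 mg/L.
Minimum DO = C_s − D_c = 10.2 − 6.531 = 3.669 mg/L.

t_c ≈ 2.93 d; D_c ≈ 6.53 mg/L; min DO ≈ 3.67 mg/L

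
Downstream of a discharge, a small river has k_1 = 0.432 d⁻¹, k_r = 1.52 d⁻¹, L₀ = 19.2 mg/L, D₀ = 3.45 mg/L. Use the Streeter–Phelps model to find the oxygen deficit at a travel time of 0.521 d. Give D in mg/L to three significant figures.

k_1 L₀/(k_r−k_1) = 0.432×19.2/(1.52−0.432) = 8.294/1.088 = 7.624 mg/L.
e^(−k_1 t) = e^(−0.432×0.5210) = 0.7985; e^(−k_r t) = e^(−1.52×0.5210) = 0.4530.
D = 7.624 × (0.7985 − 0.4530) + 3.45 × 0.4530 = 2.634 + 1.563 = 4.197 mg/L.

D ≈ 4.20 mg/L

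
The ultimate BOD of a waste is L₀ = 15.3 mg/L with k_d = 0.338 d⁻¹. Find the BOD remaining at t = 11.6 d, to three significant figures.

L ≈ 0.303 mg/L

L_t = L₀ e^(−k_d t) = 15.3 × e^(−0.338×11.6) = 15.3 × 0.01983 = 0.3033 mg/L.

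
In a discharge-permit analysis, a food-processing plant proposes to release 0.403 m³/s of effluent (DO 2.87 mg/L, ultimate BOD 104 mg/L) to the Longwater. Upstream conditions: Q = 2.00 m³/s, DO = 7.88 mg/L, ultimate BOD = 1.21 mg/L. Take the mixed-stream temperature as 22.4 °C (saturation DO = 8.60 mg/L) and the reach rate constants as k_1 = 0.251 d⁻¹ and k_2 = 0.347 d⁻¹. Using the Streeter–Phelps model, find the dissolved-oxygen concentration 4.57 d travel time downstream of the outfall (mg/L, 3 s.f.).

Mixed DO = (2.00×7.88 + 0.403×2.87)/(2.00+0.403) = 16.92/2.403 = 7.040 mg/L.
Mixed L₀ = (2.00×1.21 + 0.403×104)/(2.403) = 44.33/2.403 = 18.45 mg/L.
Initial deficit D₀ = C_s − DO₀ = 8.60 − 7.040 = 1.560 mg/L.
D(4.57) = [0.251×18.45/(0.347−0.251)](e^(−0.251×4.57) − e^(−0.347×4.57)) + 1.560 e^(−0.347×4.57)
= 48.24 × (0.3176 − 0.2048) + 1.560 × 0.2048 = 5.759 mg/L.
DO = 8.60 − 5.759 = 2.841 mg/L.

DO ≈ 2.84 mg/L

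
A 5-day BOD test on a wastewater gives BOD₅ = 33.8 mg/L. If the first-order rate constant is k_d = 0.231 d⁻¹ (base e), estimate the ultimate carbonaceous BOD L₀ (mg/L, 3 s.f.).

L₀ ≈ 49.3 mg/L

BOD₅ = L₀(1 − e^(−5k_d)) ⇒ L₀ = BOD₅ / (1 − e^(−5×0.231))
= 33.8 / (1 − 0.3151) = 33.8 / 0.6849 = 49.35 mg/L.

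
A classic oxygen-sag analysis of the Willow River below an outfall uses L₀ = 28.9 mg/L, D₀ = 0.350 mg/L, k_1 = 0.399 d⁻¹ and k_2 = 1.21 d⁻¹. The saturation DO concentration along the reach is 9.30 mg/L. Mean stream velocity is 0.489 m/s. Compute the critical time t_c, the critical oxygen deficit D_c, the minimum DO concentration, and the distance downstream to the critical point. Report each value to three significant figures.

With k_2/k_1 = 3.033 and 1 − D₀(k_2−k_1)/(k_1 L₀) = 0.9754,
t_c = ln(3.033 × 0.9754) / (1.21 − 0.399) = ln(2.958) / 0.8110 = 1.084/0.8110 = 1.337 d.
L(t_c) = L₀ e^(−k_1 t_c) = 28.9 × 0.5865 = 16.95 mg/L, and at the critical point k_2 D_c = k_1 L, so D_c = (0.399/1.21) × 16.95 = 5.589 mg/L.
Minimum DO = C_s − D_c = 9.30 − 5.589 = 3.711 mg/L.
x_c = v t_c = 0.489 m/s × 1.337 d × 86400 s/d = 56500 m ≈ 56.5 km.

t_c ≈ 1.34 d; D_c ≈ 5.59 mg/L; min DO ≈ 3.71 mg/L; x_c ≈ 56.5 km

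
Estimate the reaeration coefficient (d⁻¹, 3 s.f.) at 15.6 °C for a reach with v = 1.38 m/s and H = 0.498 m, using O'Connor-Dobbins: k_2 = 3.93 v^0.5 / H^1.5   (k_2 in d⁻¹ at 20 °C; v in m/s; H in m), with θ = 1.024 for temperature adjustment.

k_2(20) = 3.93 × 1.38^0.5 / 0.498^1.5 = 3.93 × 1.175 / 0.3514 = 13.14 d⁻¹.
k_2(15.6) = 13.14 × 1.024^(15.6−20) = 13.14 × 0.9009 = 11.84 d⁻¹.

k_2 ≈ 11.8 d⁻¹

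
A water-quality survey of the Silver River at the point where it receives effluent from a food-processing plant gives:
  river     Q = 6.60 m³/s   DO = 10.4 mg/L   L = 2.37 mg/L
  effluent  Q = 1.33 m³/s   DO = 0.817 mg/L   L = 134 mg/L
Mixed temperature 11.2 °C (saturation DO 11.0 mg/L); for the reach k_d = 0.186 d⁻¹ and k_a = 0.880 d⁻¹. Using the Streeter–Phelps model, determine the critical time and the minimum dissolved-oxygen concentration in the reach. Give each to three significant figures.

t_c ≈ 1.65 d; minimum DO ≈ 7.20 mg/L

Mixed DO = (6.60×10.4 + 1.33×0.817)/(6.60+1.33) = 69.73/7.930 = 8.793 mg/L.
Mixed L₀ = (6.60×2.37 + 1.33×134)/(7.930) = 193.9/7.930 = 24.45 mg/L.
Initial deficit D₀ = C_s − DO₀ = 11.0 − 8.793 = 2.207 mg/L.
t_c = (1/0.6940) ln[(0.880/0.186)(1 − 2.207×0.6940/(0.186×24.45))] = 1.441 × ln(3.137) = 1.648 d.
D_c = (0.186/0.880) × 24.45 × e^(−0.186×1.648) = 0.2114 × 24.45 × 0.7361 = 3.803 mg/L.
Minimum DO = 11.0 − 3.803 = 7.197 mg/L.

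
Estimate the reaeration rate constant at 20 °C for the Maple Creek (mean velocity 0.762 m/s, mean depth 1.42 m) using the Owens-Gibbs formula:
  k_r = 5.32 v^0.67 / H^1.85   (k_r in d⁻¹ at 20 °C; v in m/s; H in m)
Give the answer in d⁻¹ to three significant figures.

k_r ≈ 2.32 d⁻¹

k_r = 5.32 × 0.762^0.67 / 1.42^1.85 = 5.32 × 0.8335 / 1.913 = 2.318 d⁻¹.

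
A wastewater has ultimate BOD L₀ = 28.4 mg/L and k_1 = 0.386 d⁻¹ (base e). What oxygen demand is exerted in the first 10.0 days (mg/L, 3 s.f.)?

y_t = L₀(1 − e^(−k_1 t)) = 28.4 × (1 − e^(−0.386×10.0))
= 28.4 × (1 − 0.02107) = 28.4 × 0.9789 = 27.80 mg/L.

y ≈ 27.8 mg/L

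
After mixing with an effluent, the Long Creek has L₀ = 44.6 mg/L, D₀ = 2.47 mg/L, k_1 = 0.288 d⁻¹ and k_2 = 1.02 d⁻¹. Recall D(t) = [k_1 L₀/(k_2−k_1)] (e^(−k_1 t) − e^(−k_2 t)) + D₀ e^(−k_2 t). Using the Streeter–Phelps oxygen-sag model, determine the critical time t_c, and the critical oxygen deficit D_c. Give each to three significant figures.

t_c ≈ 1.52 d; D_c ≈ 8.13 mg/L

t_c = [1/(k_2−k_1)] ln[(k_2/k_1)(1 − D₀(k_2−k_1)/(k_1 L₀))]
= [1/(1.02−0.288)] ln[(1.02/0.288)(1 − 2.47×0.7320/(0.288×44.6))]
= (1/0.7320) ln[3.542 × 0.8592] = 1.366 × ln(3.043) = 1.366 × 1.113 = 1.520 d.
L(t_c) = L₀ e^(−k_1 t_c) = 44.6 × 0.6454 = 28.79 mg/L, and at the critical point k_2 D_c = k_1 L, so D_c = (0.288/1.02) × 28.79 = 8.128 mg/L.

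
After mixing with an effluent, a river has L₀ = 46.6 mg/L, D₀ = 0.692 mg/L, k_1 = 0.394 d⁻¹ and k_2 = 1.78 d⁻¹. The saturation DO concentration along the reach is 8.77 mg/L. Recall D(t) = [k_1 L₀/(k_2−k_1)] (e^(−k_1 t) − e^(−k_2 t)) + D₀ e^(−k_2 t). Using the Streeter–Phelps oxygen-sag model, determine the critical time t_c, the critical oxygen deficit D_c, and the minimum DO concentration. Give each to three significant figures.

t_c ≈ 1.05 d; D_c ≈ 6.82 mg/L; min DO ≈ 1.95 mg/L

At the critical point dD/dt = 0, so k_1 L₀ e^(−k_1 t) = k_2 D. Substituting D(t) from the Streeter–Phelps equation and solving for t gives
t_c = ln[(k_2/k_1)(1 − D₀(k_2−k_1)/(k_1 L₀))] / (k_2−k_1).
Here k_2−k_1 = 1.386 d⁻¹ and 1 − D₀(k_2−k_1)/(k_1 L₀) = 1 − 0.692×1.386/(0.394×46.6) = 0.9478, so
t_c = ln(4.518 × 0.9478) / 1.386 = 1.454 / 1.386 = 1.049 d.
L(t_c) = L₀ e^(−k_1 t_c) = 46.6 × 0.6614 = 30.82 mg/L, and at the critical point k_2 D_c = k_1 L, so D_c = (0.394/1.78) × 30.82 = 6.822 mg/L.
Minimum DO = C_s − D_c = 8.77 − 6.822 = 1.948 mg/L.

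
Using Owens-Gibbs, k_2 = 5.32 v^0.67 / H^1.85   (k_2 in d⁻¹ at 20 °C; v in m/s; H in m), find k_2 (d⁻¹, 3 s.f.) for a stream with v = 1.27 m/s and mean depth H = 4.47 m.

k_2 ≈ 0.391 d⁻¹

k_2 = 5.32 × 1.27^0.67 / 4.47^1.85 = 5.32 × 1.174 / 15.96 = 0.3912 d⁻¹.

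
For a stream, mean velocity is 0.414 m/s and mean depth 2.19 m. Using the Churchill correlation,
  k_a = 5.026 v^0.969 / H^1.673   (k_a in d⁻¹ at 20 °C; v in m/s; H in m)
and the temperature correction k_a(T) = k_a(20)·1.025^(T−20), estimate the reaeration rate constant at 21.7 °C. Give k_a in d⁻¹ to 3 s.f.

k_a ≈ 0.601 d⁻¹

k_a(20) = 5.026 × 0.414^0.969 / 2.19^1.673 = 5.026 × 0.4255 / 3.712 = 0.5761 d⁻¹.
k_a(21.7) = 0.5761 × 1.025^(21.7−20) = 0.5761 × 1.043 = 0.6008 d⁻¹.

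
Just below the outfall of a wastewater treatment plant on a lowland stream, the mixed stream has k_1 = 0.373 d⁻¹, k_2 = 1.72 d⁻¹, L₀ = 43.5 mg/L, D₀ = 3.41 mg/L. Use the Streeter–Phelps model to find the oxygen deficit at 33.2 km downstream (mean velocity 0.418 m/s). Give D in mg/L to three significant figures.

Travel time t = x/v = 33.2 km / (0.418 m/s) = 33200 m / 0.418 m/s = 79430 s = 0.9193 d.
k_1 L₀/(k_2−k_1) = 0.373×43.5/(1.72−0.373) = 16.23/1.347 = 12.05 mg/L.
e^(−k_1 t) = e^(−0.373×0.9193) = 0.7097; e^(−k_2 t) = e^(−1.72×0.9193) = 0.2057.
D = 12.05 × (0.7097 − 0.2057) + 3.41 × 0.2057 = 6.071 + 0.7016 = 6.772 mg/L.

D ≈ 6.77 mg/L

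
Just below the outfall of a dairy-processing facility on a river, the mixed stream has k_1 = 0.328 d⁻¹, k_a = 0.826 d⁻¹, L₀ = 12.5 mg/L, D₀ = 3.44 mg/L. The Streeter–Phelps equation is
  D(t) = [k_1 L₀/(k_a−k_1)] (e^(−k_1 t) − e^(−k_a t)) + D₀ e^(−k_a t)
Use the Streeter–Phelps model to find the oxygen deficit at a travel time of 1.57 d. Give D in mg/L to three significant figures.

D ≈ 3.61 mg/L

k_1 L₀/(k_a−k_1) = 0.328×12.5/(0.826−0.328) = 4.100/0.4980 = 8.233 mg/L.
e^(−k_1 t) = e^(−0.328×1.570) = 0.5975; e^(−k_a t) = e^(−0.826×1.570) = 0.2734.
D = 8.233 × (0.5975 − 0.2734) + 3.44 × 0.2734 = 2.668 + 0.9405 = 3.609 mg/L.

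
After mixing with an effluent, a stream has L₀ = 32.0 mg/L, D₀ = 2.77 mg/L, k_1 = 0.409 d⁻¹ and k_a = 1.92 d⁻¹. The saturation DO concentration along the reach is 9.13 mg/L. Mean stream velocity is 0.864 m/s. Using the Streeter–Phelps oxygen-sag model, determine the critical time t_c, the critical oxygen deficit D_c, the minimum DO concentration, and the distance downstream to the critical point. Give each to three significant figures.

t_c ≈ 0.768 d; D_c ≈ 4.98 mg/L; min DO ≈ 4.15 mg/L; x_c ≈ 57.4 km

With k_a/k_1 = 4.694 and 1 − D₀(k_a−k_1)/(k_1 L₀) = 0.6802,
t_c = ln(4.694 × 0.6802) / (1.92 − 0.409) = ln(3.193) / 1.511 = 1.161/1.511 = 0.7684 d.
L(t_c) = L₀ e^(−k_1 t_c) = 32.0 × 0.7303 = 23.37 mg/L, and at the critical point k_a D_c = k_1 L, so D_c = (0.409/1.92) × 23.37 = 4.978 mg/L.
Minimum DO = C_s − D_c = 9.13 − 4.978 = 4.152 mg/L.
x_c = v t_c = 0.864 m/s × 0.7684 d × 86400 s/d = 57360 m ≈ 57.4 km.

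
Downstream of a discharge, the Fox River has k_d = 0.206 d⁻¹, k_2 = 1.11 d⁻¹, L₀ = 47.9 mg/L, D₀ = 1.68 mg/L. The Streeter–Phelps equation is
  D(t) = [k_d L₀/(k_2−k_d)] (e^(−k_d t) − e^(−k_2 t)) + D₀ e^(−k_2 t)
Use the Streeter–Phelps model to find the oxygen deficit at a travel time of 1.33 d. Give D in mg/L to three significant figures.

k_d L₀/(k_2−k_d) = 0.206×47.9/(1.11−0.206) = 9.867/0.9040 = 10.92 mg/L.
e^(−k_d t) = e^(−0.206×1.330) = 0.7603; e^(−k_2 t) = e^(−1.11×1.330) = 0.2285.
D = 10.92 × (0.7603 − 0.2285) + 1.68 × 0.2285 = 5.805 + 0.3838 = 6.189 mg/L.

D ≈ 6.19 mg/L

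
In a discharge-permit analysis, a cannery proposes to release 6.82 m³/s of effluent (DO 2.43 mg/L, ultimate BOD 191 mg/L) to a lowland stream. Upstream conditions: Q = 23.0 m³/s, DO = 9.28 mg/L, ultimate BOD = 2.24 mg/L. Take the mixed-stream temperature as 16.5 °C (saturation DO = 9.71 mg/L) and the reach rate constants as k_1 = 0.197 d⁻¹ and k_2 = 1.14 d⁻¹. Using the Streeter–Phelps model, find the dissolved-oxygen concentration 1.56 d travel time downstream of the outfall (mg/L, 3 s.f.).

Mixed DO = (23.0×9.28 + 6.82×2.43)/(23.0+6.82) = 230.0/29.82 = 7.713 mg/L.
Mixed L₀ = (23.0×2.24 + 6.82×191)/(29.82) = 1354/29.82 = 45.41 mg/L.
Initial deficit D₀ = C_s − DO₀ = 9.71 − 7.713 = 1.997 mg/L.
D(1.56) = [0.197×45.41/(1.14−0.197)](e^(−0.197×1.56) − e^(−1.14×1.56)) + 1.997 e^(−1.14×1.56)
= 9.487 × (0.7354 − 0.1689) + 1.997 × 0.1689 = 5.711 mg/L.
DO = 9.71 − 5.711 = 3.999 mg/L.

DO ≈ 4.00 mg/L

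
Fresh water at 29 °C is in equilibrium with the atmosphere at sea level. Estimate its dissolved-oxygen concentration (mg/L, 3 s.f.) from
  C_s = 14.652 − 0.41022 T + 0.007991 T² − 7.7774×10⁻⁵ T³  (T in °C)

C_s ≈ 7.58 mg/L

C_s = 14.652 − 0.41022×29 + 0.007991×29² − 7.7774×10⁻⁵×29³ = 7.579 mg/L.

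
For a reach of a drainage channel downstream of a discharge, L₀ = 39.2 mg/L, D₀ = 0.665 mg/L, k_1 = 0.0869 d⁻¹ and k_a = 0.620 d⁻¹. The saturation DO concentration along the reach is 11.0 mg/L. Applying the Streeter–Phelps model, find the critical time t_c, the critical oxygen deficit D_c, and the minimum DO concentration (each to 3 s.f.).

At the critical point dD/dt = 0, so k_1 L₀ e^(−k_1 t) = k_a D. Substituting D(t) from the Streeter–Phelps equation and solving for t gives
t_c = ln[(k_a/k_1)(1 − D₀(k_a−k_1)/(k_1 L₀))] / (k_a−k_1).
Here k_a−k_1 = 0.5331 d⁻¹ and 1 − D₀(k_a−k_1)/(k_1 L₀) = 1 − 0.665×0.5331/(0.0869×39.2) = 0.8959, so
t_c = ln(7.135 × 0.8959) / 0.5331 = 1.855 / 0.5331 = 3.480 d.
L(t_c) = L₀ e^(−k_1 t_c) = 39.2 × 0.7390 = 28.97 mg/L, and at the critical point k_a D_c = k_1 L, so D_c = (0.0869/0.620) × 28.97 = 4.061 mg/L.
Minimum DO = C_s − D_c = 11.0 − 4.061 = 6.939 mg/L.

t_c ≈ 3.48 d; D_c ≈ 4.06 mg/L; min DO ≈ 6.94 mg/L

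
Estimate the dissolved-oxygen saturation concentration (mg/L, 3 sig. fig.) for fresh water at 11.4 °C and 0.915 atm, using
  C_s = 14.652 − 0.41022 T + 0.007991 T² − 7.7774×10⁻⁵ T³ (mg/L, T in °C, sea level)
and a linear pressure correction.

C_s ≈ 9.97 mg/L

At sea level: C_s = 14.652 − 0.41022×11.4 + 0.007991×11.4² − 7.7774×10⁻⁵×11.4³ = 10.90 mg/L.
Pressure correction: C_s' = 10.90 × 0.915 = 9.972 mg/L.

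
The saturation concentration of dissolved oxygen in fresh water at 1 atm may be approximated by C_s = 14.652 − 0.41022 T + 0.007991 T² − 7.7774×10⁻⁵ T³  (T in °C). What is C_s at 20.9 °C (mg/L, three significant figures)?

C_s ≈ 8.86 mg/L

C_s = 14.652 − 0.41022×20.9 + 0.007991×20.9² − 7.7774×10⁻⁵×20.9³ = 8.859 mg/L.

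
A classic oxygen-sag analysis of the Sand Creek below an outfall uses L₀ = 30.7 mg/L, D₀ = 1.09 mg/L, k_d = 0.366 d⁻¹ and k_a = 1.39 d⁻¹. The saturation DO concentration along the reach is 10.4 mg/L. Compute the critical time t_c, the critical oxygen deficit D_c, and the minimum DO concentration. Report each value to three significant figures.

t_c ≈ 1.20 d; D_c ≈ 5.21 mg/L; min DO ≈ 5.19 mg/L

At the critical point dD/dt = 0, so k_d L₀ e^(−k_d t) = k_a D. Substituting D(t) from the Streeter–Phelps equation and solving for t gives
t_c = ln[(k_a/k_d)(1 − D₀(k_a−k_d)/(k_d L₀))] / (k_a−k_d).
Here k_a−k_d = 1.024 d⁻¹ and 1 − D₀(k_a−k_d)/(k_d L₀) = 1 − 1.09×1.024/(0.366×30.7) = 0.9007, so
t_c = ln(3.798 × 0.9007) / 1.024 = 1.230 / 1.024 = 1.201 d.
D_c = (k_d/k_a) L₀ e^(−k_d t_c) = (0.366/1.39) × 30.7 × e^(−0.366×1.201) = 0.2633 × 30.7 × 0.6443 = 5.208 mg/L.
Minimum DO = C_s − D_c = 10.4 − 5.208 = 5.192 mg/L.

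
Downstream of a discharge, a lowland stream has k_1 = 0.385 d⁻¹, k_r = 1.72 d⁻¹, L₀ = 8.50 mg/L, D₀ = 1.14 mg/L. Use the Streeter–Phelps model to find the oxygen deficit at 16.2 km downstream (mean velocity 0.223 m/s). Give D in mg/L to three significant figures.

D ≈ 1.46 mg/L

Travel time t = x/v = 16.2 km / (0.223 m/s) = 16200 m / 0.223 m/s = 72650 s = 0.8408 d.
k_1 L₀/(k_r−k_1) = 0.385×8.50/(1.72−0.385) = 3.272/1.335 = 2.451 mg/L.
e^(−k_1 t) = e^(−0.385×0.8408) = 0.7235; e^(−k_r t) = e^(−1.72×0.8408) = 0.2355.
D = 2.451 × (0.7235 − 0.2355) + 1.14 × 0.2355 = 1.196 + 0.2684 = 1.465 mg/L.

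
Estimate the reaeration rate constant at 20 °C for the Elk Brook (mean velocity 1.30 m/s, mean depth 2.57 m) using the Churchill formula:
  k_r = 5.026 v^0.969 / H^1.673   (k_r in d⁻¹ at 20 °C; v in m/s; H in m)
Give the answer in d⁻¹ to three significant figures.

k_r = 5.026 × 1.30^0.969 / 2.57^1.673 = 5.026 × 1.289 / 4.851 = 1.336 d⁻¹.

k_r ≈ 1.34 d⁻¹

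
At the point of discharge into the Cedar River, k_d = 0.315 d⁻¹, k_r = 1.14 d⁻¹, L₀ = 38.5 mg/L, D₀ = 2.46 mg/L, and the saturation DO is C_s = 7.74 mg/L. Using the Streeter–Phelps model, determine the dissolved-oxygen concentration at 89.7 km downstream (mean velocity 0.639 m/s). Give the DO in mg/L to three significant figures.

Travel time t = x/v = 89.7 km / (0.639 m/s) = 89700 m / 0.639 m/s = 140400 s = 1.625 d.
k_d L₀/(k_r−k_d) = 0.315×38.5/(1.14−0.315) = 12.13/0.8250 = 14.70 mg/L.
e^(−k_d t) = e^(−0.315×1.625) = 0.5994; e^(−k_r t) = e^(−1.14×1.625) = 0.1569.
D = 14.70 × (0.5994 − 0.1569) + 2.46 × 0.1569 = 6.505 + 0.3860 = 6.891 mg/L.
DO = C_s − D = 7.74 − 6.891 = 0.8489 mg/L.

DO ≈ 0.849 mg/L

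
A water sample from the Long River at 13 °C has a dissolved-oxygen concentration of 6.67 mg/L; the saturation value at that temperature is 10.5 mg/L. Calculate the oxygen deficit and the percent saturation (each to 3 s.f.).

D = C_s − C = 10.5 − 6.67 = 3.83 mg/L.
% saturation = 6.67/10.5 × 100 = 63.5 %.

D ≈ 3.83 mg/L; 63.5 % saturation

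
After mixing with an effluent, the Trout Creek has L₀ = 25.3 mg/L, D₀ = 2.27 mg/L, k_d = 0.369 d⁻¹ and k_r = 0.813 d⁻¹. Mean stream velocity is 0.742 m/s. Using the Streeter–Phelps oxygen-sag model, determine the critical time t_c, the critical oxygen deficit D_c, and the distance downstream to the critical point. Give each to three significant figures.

With k_r/k_d = 2.203 and 1 − D₀(k_r−k_d)/(k_d L₀) = 0.8920,
t_c = ln(2.203 × 0.8920) / (0.813 − 0.369) = ln(1.965) / 0.4440 = 0.6757/0.4440 = 1.522 d.
D_c = (k_d/k_r) L₀ e^(−k_d t_c) = (0.369/0.813) × 25.3 × e^(−0.369×1.522) = 0.4539 × 25.3 × 0.5703 = 6.549 mg/L.
x_c = v t_c = 0.742 m/s × 1.522 d × 86400 s/d = 97560 m ≈ 97.6 km.

t_c ≈ 1.52 d; D_c ≈ 6.55 mg/L; x_c ≈ 97.6 km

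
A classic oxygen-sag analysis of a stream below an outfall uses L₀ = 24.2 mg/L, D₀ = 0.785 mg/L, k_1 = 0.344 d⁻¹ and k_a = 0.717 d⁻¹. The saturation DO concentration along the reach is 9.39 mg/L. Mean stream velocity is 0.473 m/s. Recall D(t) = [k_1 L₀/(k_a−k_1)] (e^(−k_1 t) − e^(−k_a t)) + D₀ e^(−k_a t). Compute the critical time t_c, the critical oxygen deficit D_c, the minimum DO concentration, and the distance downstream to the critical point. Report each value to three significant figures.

t_c ≈ 1.87 d; D_c ≈ 6.10 mg/L; min DO ≈ 3.29 mg/L; x_c ≈ 76.5 km

t_c = [1/(k_a−k_1)] ln[(k_a/k_1)(1 − D₀(k_a−k_1)/(k_1 L₀))]
= [1/(0.717−0.344)] ln[(0.717/0.344)(1 − 0.785×0.3730/(0.344×24.2))]
= (1/0.3730) ln[2.084 × 0.9648] = 2.681 × ln(2.011) = 2.681 × 0.6986 = 1.873 d.
D_c = (k_1/k_a) L₀ e^(−k_1 t_c) = (0.344/0.717) × 24.2 × e^(−0.344×1.873) = 0.4798 × 24.2 × 0.5250 = 6.096 mg/L.
Minimum DO = C_s − D_c = 9.39 − 6.096 = 3.294 mg/L.
x_c = v t_c = 0.473 m/s × 1.873 d × 86400 s/d = 76540 m ≈ 76.5 km.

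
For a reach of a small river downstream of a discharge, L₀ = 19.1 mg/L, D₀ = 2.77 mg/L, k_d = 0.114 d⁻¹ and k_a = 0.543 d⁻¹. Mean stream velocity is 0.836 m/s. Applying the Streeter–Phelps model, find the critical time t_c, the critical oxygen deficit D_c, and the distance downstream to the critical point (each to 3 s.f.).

t_c ≈ 1.80 d; D_c ≈ 3.27 mg/L; x_c ≈ 130 km

At the critical point dD/dt = 0, so k_d L₀ e^(−k_d t) = k_a D. Substituting D(t) from the Streeter–Phelps equation and solving for t gives
t_c = ln[(k_a/k_d)(1 − D₀(k_a−k_d)/(k_d L₀))] / (k_a−k_d).
Here k_a−k_d = 0.4290 d⁻¹ and 1 − D₀(k_a−k_d)/(k_d L₀) = 1 − 2.77×0.4290/(0.114×19.1) = 0.4542, so
t_c = ln(4.763 × 0.4542) / 0.4290 = 0.7718 / 0.4290 = 1.799 d.
D_c = (k_d/k_a) L₀ e^(−k_d t_c) = (0.114/0.543) × 19.1 × e^(−0.114×1.799) = 0.2099 × 19.1 × 0.8146 = 3.266 mg/L.
x_c = v t_c = 0.836 m/s × 1.799 d × 86400 s/d = 129900 m ≈ 130 km.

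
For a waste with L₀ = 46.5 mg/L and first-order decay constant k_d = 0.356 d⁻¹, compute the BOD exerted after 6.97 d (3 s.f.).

y ≈ 42.6 mg/L

y_t = L₀(1 − e^(−k_d t)) = 46.5 × (1 − e^(−0.356×6.97))
= 46.5 × (1 − 0.08363) = 46.5 × 0.9164 = 42.61 mg/L.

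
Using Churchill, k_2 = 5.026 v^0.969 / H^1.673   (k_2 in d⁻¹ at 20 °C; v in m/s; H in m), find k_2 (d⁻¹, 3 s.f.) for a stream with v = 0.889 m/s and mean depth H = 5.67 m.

k_2 = 5.026 × 0.889^0.969 / 5.67^1.673 = 5.026 × 0.8922 / 18.23 = 0.2460 d⁻¹.

k_2 ≈ 0.246 d⁻¹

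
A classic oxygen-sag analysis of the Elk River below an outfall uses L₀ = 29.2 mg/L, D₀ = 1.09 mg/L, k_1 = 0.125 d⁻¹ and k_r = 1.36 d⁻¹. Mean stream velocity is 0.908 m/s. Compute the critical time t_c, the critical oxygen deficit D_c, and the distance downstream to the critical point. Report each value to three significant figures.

t_c ≈ 1.56 d; D_c ≈ 2.21 mg/L; x_c ≈ 122 km

With k_r/k_1 = 10.88 and 1 − D₀(k_r−k_1)/(k_1 L₀) = 0.6312,
t_c = ln(10.88 × 0.6312) / (1.36 − 0.125) = ln(6.867) / 1.235 = 1.927/1.235 = 1.560 d.
L(t_c) = L₀ e^(−k_1 t_c) = 29.2 × 0.8228 = 24.03 mg/L, and at the critical point k_r D_c = k_1 L, so D_c = (0.125/1.36) × 24.03 = 2.208 mg/L.
x_c = v t_c = 0.908 m/s × 1.560 d × 86400 s/d = 122400 m ≈ 122 km.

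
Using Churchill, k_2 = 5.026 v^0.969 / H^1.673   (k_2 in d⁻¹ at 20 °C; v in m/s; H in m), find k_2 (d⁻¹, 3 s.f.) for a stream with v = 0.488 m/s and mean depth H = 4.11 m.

k_2 ≈ 0.236 d⁻¹

k_2 = 5.026 × 0.488^0.969 / 4.11^1.673 = 5.026 × 0.4990 / 10.64 = 0.2357 d⁻¹.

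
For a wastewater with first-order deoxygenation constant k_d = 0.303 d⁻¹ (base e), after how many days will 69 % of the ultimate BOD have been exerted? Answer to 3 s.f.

t ≈ 3.87 d

y/L₀ = 1 − e^(−k_d t) = 0.69 ⇒ e^(−k_d t) = 0.310
t = −ln(0.310) / 0.303 = 1.171 / 0.303 = 3.865 d.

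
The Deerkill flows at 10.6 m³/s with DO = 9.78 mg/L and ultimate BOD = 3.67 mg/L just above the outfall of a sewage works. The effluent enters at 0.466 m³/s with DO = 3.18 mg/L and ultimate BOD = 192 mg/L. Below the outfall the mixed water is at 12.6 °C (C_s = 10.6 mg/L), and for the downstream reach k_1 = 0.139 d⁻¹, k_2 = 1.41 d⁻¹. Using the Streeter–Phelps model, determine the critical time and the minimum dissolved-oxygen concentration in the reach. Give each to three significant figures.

t_c ≈ 0.245 d; minimum DO ≈ 9.49 mg/L

Mixed DO = (10.6×9.78 + 0.466×3.18)/(10.6+0.466) = 105.1/11.07 = 9.502 mg/L.
Mixed L₀ = (10.6×3.67 + 0.466×192)/(11.07) = 128.4/11.07 = 11.60 mg/L.
Initial deficit D₀ = C_s − DO₀ = 10.6 − 9.502 = 1.098 mg/L.
t_c = (1/1.271) ln[(1.41/0.139)(1 − 1.098×1.271/(0.139×11.60))] = 0.7868 × ln(1.365) = 0.2450 d.
D_c = (0.139/1.41) × 11.60 × e^(−0.139×0.2450) = 0.09858 × 11.60 × 0.9665 = 1.105 mg/L.
Minimum DO = 10.6 − 1.105 = 9.495 mg/L.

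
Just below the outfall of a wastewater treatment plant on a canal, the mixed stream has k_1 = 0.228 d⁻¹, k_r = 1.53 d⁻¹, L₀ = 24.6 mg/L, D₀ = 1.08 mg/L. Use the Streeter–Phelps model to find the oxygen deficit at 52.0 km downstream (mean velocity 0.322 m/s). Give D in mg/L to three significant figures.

Travel time t = x/v = 52.0 km / (0.322 m/s) = 52000 m / 0.322 m/s = 161500 s = 1.869 d.
k_1 L₀/(k_r−k_1) = 0.228×24.6/(1.53−0.228) = 5.609/1.302 = 4.308 mg/L.
e^(−k_1 t) = e^(−0.228×1.869) = 0.6530; e^(−k_r t) = e^(−1.53×1.869) = 0.05728.
D = 4.308 × (0.6530 − 0.05728) + 1.08 × 0.05728 = 2.566 + 0.06187 = 2.628 mg/L.

D ≈ 2.63 mg/L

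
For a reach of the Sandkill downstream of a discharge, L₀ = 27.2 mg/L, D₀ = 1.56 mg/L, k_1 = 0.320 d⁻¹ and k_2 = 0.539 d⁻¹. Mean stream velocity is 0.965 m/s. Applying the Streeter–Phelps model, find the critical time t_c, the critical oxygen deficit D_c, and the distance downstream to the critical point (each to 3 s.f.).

With k_2/k_1 = 1.684 and 1 − D₀(k_2−k_1)/(k_1 L₀) = 0.9607,
t_c = ln(1.684 × 0.9607) / (0.539 − 0.320) = ln(1.618) / 0.2190 = 0.4814/0.2190 = 2.198 d.
D_c = (k_1/k_2) L₀ e^(−k_1 t_c) = (0.320/0.539) × 27.2 × e^(−0.320×2.198) = 0.5937 × 27.2 × 0.4949 = 7.992 mg/L.
x_c = v t_c = 0.965 m/s × 2.198 d × 86400 s/d = 183300 m ≈ 183 km.

t_c ≈ 2.20 d; D_c ≈ 7.99 mg/L; x_c ≈ 183 km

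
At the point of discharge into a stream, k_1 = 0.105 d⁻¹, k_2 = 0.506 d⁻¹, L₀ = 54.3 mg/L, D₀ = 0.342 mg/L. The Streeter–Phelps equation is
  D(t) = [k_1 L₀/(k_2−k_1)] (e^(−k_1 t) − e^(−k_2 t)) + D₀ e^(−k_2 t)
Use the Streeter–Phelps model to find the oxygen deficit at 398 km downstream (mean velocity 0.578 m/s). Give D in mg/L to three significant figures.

Travel time t = x/v = 398 km / (0.578 m/s) = 398000 m / 0.578 m/s = 688600 s = 7.970 d.
k_1 L₀/(k_2−k_1) = 0.105×54.3/(0.506−0.105) = 5.701/0.4010 = 14.22 mg/L.
e^(−k_1 t) = e^(−0.105×7.970) = 0.4331; e^(−k_2 t) = e^(−0.506×7.970) = 0.01773.
D = 14.22 × (0.4331 − 0.01773) + 0.342 × 0.01773 = 5.906 + 0.006063 = 5.912 mg/L.

D ≈ 5.91 mg/L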